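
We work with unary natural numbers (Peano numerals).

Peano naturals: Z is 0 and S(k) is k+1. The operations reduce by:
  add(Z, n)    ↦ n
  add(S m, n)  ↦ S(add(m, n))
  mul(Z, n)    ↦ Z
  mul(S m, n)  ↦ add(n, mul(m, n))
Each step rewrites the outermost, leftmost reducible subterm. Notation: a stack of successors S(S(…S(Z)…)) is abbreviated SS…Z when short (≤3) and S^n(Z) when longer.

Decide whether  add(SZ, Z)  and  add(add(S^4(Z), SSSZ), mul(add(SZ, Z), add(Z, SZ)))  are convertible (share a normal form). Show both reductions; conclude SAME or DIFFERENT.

Term A:
  start: add(SZ, Z)
  →1  S(add(Z, Z))
  →2  SZ

Term B:
  start: add(add(S^4(Z), SSSZ), mul(add(SZ, Z), add(Z, SZ)))
  →1  add(S(add(SSSZ, SSSZ)), mul(add(SZ, Z), add(Z, SZ)))
  →2  S(add(add(SSSZ, SSSZ), mul(add(SZ, Z), add(Z, SZ))))
  →3  S(add(S(add(SSZ, SSSZ)), mul(add(SZ, Z), add(Z, SZ))))
  →4  S(S(add(add(SSZ, SSSZ), mul(add(SZ, Z), add(Z, SZ)))))
  →5  S(S(add(S(add(SZ, SSSZ)), mul(add(SZ, Z), add(Z, SZ)))))
  →6  S(S(S(add(add(SZ, SSSZ), mul(add(SZ, Z), add(Z, SZ))))))
  →7  S(S(S(add(S(add(Z, SSSZ)), mul(add(SZ, Z), add(Z, SZ))))))
  →8  S(S(S(S(add(add(Z, SSSZ), mul(add(SZ, Z), add(Z, SZ)))))))
  →9  S(S(S(S(add(SSSZ, mul(add(SZ, Z), add(Z, SZ)))))))
  →10  S(S(S(S(S(add(SSZ, mul(add(SZ, Z), add(Z, SZ))))))))
  →11  S(S(S(S(S(S(add(SZ, mul(add(SZ, Z), add(Z, SZ)))))))))
  →12  S(S(S(S(S(S(S(add(Z, mul(add(SZ, Z), add(Z, SZ))))))))))
  →13  S(S(S(S(S(S(S(mul(add(SZ, Z), add(Z, SZ)))))))))
  →14  S(S(S(S(S(S(S(mul(S(add(Z, Z)), add(Z, SZ)))))))))
  →15  S(S(S(S(S(S(S(add(add(Z, SZ), mul(add(Z, Z), add(Z, SZ))))))))))
  →16  S(S(S(S(S(S(S(add(SZ, mul(add(Z, Z), add(Z, SZ))))))))))
  →17  S(S(S(S(S(S(S(S(add(Z, mul(add(Z, Z), add(Z, SZ)))))))))))
  →18  S(S(S(S(S(S(S(S(mul(add(Z, Z), add(Z, SZ))))))))))
  →19  S(S(S(S(S(S(S(S(mul(Z, add(Z, SZ))))))))))
  →20  S^8(Z)

Answer: DIFFERENT — A ⇓ SZ, B ⇓ S^8(Z)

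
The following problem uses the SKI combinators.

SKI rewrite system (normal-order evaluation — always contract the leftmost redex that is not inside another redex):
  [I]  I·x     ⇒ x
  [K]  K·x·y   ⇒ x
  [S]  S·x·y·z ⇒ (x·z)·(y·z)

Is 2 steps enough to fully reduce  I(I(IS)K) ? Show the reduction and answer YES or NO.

Answer: NO — after 2 steps the term is ISK, not yet normal

Working:
  start: I(I(IS)K)
  step 1: I(IS)K
  step 2: ISK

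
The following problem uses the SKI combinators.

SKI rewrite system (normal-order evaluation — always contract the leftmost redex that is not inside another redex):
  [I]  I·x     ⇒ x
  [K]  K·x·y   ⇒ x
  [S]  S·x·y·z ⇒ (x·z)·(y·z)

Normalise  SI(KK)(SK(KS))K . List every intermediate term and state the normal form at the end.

  start: SI(KK)(SK(KS))K
  [1] I(SK(KS))(KK(SK(KS)))K
  [2] SK(KS)(KK(SK(KS)))K
  [3] K(KK(SK(KS)))(KS(KK(SK(KS))))K
  [4] KK(SK(KS))K
  [5] KK

Answer: normal form = KK  (in 5 steps)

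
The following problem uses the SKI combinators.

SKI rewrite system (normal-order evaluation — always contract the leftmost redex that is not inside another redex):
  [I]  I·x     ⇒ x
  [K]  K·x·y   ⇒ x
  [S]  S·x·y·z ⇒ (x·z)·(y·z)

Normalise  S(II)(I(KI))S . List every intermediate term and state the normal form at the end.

  start: S(II)(I(KI))S
  step 1: IIS(I(KI)S)
  step 2: IS(I(KI)S)
  step 3: S(I(KI)S)
  step 4: S(KIS)
  step 5: SI

Answer: normal form = SI  (in 5 steps)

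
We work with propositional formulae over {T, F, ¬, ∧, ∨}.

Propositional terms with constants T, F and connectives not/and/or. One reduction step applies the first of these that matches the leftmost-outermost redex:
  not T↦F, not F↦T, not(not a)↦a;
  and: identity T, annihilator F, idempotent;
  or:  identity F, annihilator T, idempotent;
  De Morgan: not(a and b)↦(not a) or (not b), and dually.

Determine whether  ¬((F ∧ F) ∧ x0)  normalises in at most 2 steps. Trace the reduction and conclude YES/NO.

  start: ¬((F ∧ F) ∧ x0)
  →1  ¬(F ∧ F) ∨ ¬x0
  →2  (¬F ∨ ¬F) ∨ ¬x0

Answer: NO — after 2 steps the term is (¬F ∨ ¬F) ∨ ¬x0, not yet normal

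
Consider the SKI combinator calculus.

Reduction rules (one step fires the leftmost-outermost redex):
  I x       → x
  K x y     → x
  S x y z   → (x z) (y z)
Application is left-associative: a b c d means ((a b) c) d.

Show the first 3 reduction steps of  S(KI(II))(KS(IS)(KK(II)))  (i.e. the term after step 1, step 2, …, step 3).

Answer: after 3 steps: SI(SK)

Derivation:
  start: S(KI(II))(KS(IS)(KK(II)))
  →1  SI(KS(IS)(KK(II)))
  →2  SI(S(KK(II)))
  →3  SI(SK)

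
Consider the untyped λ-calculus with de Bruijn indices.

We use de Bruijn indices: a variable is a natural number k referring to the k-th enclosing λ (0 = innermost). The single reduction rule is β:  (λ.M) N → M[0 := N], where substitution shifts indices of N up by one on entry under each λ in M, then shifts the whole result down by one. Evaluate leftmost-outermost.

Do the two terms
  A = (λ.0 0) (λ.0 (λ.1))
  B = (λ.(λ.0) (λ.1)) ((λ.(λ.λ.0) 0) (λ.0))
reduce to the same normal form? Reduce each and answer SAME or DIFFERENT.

Answer: DIFFERENT — A ⇓ λ.0 (λ.1), B ⇓ λ.λ.0

Working:
Term A:
  start: (λ.0 0) (λ.0 (λ.1))
  [1] (λ.0 (λ.1)) (λ.0 (λ.1))
  [2] (λ.0 (λ.1)) (λ.λ.0 (λ.1))
  [3] (λ.λ.0 (λ.1)) (λ.λ.λ.0 (λ.1))
  [4] λ.0 (λ.1)

Term B:
  start: (λ.(λ.0) (λ.1)) ((λ.(λ.λ.0) 0) (λ.0))
  [1] (λ.0) (λ.(λ.(λ.λ.0) 0) (λ.0))
  [2] λ.(λ.(λ.λ.0) 0) (λ.0)
  [3] λ.(λ.λ.0) (λ.0)
  [4] λ.λ.0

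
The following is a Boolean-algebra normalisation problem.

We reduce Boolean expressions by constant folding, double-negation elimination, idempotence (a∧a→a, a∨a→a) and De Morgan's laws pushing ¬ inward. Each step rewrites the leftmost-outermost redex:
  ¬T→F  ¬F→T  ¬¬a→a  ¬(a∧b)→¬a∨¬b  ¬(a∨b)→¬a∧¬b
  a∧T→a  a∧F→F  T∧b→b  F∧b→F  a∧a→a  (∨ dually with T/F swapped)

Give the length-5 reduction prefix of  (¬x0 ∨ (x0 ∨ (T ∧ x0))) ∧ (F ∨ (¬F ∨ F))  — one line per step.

  start: (¬x0 ∨ (x0 ∨ (T ∧ x0))) ∧ (F ∨ (¬F ∨ F))
  →1  (¬x0 ∨ (x0 ∨ x0)) ∧ (F ∨ (¬F ∨ F))
  →2  (¬x0 ∨ x0) ∧ (F ∨ (¬F ∨ F))
  →3  (¬x0 ∨ x0) ∧ (¬F ∨ F)
  →4  (¬x0 ∨ x0) ∧ ¬F
  →5  (¬x0 ∨ x0) ∧ T

Answer: after 5 steps: (¬x0 ∨ x0) ∧ T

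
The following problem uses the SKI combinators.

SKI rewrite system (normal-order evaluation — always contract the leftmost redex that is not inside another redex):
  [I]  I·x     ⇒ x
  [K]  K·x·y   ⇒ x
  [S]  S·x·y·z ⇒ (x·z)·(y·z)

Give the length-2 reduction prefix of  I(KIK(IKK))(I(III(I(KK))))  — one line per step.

Answer: after 2 steps: I(IKK)(I(III(I(KK))))

Derivation:
  start: I(KIK(IKK))(I(III(I(KK))))
  →1  KIK(IKK)(I(III(I(KK))))
  →2  I(IKK)(I(III(I(KK))))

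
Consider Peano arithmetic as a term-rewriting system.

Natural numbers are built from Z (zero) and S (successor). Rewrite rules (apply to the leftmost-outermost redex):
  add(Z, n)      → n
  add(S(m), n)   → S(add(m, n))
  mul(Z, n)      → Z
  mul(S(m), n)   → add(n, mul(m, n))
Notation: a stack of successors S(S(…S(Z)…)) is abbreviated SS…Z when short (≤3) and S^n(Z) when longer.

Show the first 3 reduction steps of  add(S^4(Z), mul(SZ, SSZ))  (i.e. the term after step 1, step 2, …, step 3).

Answer: after 3 steps: S(S(S(add(SZ, mul(SZ, SSZ)))))

Reduction:
  start: add(S^4(Z), mul(SZ, SSZ))
  →1  S(add(SSSZ, mul(SZ, SSZ)))
  →2  S(S(add(SSZ, mul(SZ, SSZ))))
  →3  S(S(S(add(SZ, mul(SZ, SSZ)))))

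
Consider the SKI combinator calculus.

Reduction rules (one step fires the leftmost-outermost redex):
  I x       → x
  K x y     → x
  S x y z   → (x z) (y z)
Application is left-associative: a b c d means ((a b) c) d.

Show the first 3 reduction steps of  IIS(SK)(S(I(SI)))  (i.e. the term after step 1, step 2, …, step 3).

  start: IIS(SK)(S(I(SI)))
  [1] IS(SK)(S(I(SI)))
  [2] S(SK)(S(I(SI)))
  [3] S(SK)(S(SI))

Answer: after 3 steps: S(SK)(S(SI))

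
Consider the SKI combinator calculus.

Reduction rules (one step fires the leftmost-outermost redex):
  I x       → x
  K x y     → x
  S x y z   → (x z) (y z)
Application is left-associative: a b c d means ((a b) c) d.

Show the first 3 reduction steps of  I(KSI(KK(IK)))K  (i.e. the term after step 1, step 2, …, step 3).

  start: I(KSI(KK(IK)))K
  step 1: KSI(KK(IK))K
  step 2: S(KK(IK))K
  step 3: SKK

Answer: after 3 steps: SKK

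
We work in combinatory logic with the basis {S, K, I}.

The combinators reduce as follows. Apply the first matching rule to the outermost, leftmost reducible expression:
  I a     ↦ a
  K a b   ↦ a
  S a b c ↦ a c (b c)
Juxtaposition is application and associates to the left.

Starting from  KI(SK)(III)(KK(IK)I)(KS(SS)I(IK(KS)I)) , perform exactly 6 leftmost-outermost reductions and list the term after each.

Answer: after 6 steps: KI(KS(SS)I(IK(KS)I))

Working:
  start: KI(SK)(III)(KK(IK)I)(KS(SS)I(IK(KS)I))
  →1  I(III)(KK(IK)I)(KS(SS)I(IK(KS)I))
  →2  III(KK(IK)I)(KS(SS)I(IK(KS)I))
  →3  II(KK(IK)I)(KS(SS)I(IK(KS)I))
  →4  I(KK(IK)I)(KS(SS)I(IK(KS)I))
  →5  KK(IK)I(KS(SS)I(IK(KS)I))
  →6  KI(KS(SS)I(IK(KS)I))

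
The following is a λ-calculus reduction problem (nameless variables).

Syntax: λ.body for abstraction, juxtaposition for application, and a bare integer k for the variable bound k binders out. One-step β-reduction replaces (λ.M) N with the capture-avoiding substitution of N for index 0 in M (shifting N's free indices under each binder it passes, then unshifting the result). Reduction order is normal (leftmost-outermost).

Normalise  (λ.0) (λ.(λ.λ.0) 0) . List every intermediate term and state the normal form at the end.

  start: (λ.0) (λ.(λ.λ.0) 0)
  step 1: λ.(λ.λ.0) 0
  step 2: λ.λ.0

Answer: normal form = λ.λ.0  (in 2 steps)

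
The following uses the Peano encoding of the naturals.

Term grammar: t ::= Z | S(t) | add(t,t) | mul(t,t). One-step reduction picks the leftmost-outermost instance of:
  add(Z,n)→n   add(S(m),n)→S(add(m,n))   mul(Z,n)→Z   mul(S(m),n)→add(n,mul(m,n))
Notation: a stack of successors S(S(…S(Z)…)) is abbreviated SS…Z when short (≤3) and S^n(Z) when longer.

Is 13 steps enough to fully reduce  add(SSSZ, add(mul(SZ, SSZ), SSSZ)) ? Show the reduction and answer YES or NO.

Answer: YES — reaches normal form S^8(Z) in 12 ≤ 13 steps

Working:
  start: add(SSSZ, add(mul(SZ, SSZ), SSSZ))
  →1  S(add(SSZ, add(mul(SZ, SSZ), SSSZ)))
  →2  S(S(add(SZ, add(mul(SZ, SSZ), SSSZ))))
  →3  S(S(S(add(Z, add(mul(SZ, SSZ), SSSZ)))))
  →4  S(S(S(add(mul(SZ, SSZ), SSSZ))))
  →5  S(S(S(add(add(SSZ, mul(Z, SSZ)), SSSZ))))
  →6  S(S(S(add(S(add(SZ, mul(Z, SSZ))), SSSZ))))
  →7  S(S(S(S(add(add(SZ, mul(Z, SSZ)), SSSZ)))))
  →8  S(S(S(S(add(S(add(Z, mul(Z, SSZ))), SSSZ)))))
  →9  S(S(S(S(S(add(add(Z, mul(Z, SSZ)), SSSZ))))))
  →10  S(S(S(S(S(add(mul(Z, SSZ), SSSZ))))))
  →11  S(S(S(S(S(add(Z, SSSZ))))))
  →12  S^8(Z)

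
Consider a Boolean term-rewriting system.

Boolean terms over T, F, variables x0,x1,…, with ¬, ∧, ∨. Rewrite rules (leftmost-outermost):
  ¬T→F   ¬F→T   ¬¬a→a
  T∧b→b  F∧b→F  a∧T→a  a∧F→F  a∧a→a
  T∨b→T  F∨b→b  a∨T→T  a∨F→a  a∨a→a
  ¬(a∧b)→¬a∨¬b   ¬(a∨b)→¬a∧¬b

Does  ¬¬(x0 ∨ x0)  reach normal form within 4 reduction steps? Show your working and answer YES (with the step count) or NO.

  start: ¬¬(x0 ∨ x0)
  →1  x0 ∨ x0
  →2  x0

Answer: YES — reaches normal form x0 in 2 ≤ 4 steps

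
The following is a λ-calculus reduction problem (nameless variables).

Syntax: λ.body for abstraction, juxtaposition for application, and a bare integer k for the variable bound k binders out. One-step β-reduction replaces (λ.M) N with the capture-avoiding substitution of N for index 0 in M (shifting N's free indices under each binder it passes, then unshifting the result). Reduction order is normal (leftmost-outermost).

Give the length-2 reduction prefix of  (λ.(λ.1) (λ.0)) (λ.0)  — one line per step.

  start: (λ.(λ.1) (λ.0)) (λ.0)
  step 1: (λ.λ.0) (λ.0)
  step 2: λ.0

Answer: after 2 steps: λ.0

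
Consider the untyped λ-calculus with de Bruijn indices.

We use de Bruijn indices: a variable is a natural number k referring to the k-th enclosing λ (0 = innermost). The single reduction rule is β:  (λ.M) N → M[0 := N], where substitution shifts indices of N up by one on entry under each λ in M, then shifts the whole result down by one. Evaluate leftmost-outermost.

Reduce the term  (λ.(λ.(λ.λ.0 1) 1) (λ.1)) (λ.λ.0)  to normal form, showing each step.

  start: (λ.(λ.(λ.λ.0 1) 1) (λ.1)) (λ.λ.0)
  step 1: (λ.(λ.λ.0 1) (λ.λ.0)) (λ.λ.λ.0)
  step 2: (λ.λ.0 1) (λ.λ.0)
  step 3: λ.0 (λ.λ.0)

Answer: normal form = λ.0 (λ.λ.0)  (in 3 steps)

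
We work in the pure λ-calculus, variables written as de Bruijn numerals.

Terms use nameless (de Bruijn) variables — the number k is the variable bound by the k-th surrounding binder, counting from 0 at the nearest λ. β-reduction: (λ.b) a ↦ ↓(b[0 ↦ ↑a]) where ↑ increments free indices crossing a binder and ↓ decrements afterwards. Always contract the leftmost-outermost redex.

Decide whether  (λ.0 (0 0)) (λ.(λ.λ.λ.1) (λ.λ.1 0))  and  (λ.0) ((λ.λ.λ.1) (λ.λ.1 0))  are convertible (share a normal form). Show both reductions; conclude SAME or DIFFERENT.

Term A:
  start: (λ.0 (0 0)) (λ.(λ.λ.λ.1) (λ.λ.1 0))
  step 1: (λ.(λ.λ.λ.1) (λ.λ.1 0)) ((λ.(λ.λ.λ.1) (λ.λ.1 0)) (λ.(λ.λ.λ.1) (λ.λ.1 0)))
  step 2: (λ.λ.λ.1) (λ.λ.1 0)
  step 3: λ.λ.1

Term B:
  start: (λ.0) ((λ.λ.λ.1) (λ.λ.1 0))
  step 1: (λ.λ.λ.1) (λ.λ.1 0)
  step 2: λ.λ.1

Answer: SAME — A ⇓ λ.λ.1, B ⇓ λ.λ.1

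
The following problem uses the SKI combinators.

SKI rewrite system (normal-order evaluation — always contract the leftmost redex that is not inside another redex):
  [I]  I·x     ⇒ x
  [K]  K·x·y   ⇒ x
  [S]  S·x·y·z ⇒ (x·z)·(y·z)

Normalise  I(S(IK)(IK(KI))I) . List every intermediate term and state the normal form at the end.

  start: I(S(IK)(IK(KI))I)
  [1] S(IK)(IK(KI))I
  [2] IKI(IK(KI)I)
  [3] KI(IK(KI)I)
  [4] I

Answer: normal form = I  (in 4 steps)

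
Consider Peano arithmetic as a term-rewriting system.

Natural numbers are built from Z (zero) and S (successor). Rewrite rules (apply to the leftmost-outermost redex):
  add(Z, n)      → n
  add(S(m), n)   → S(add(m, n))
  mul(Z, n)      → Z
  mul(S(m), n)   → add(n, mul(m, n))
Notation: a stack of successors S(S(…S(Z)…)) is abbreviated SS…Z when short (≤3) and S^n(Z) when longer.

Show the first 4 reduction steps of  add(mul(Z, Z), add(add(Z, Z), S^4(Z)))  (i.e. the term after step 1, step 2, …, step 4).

Answer: after 4 steps: S^4(Z)

Derivation:
  start: add(mul(Z, Z), add(add(Z, Z), S^4(Z)))
  [1] add(Z, add(add(Z, Z), S^4(Z)))
  [2] add(add(Z, Z), S^4(Z))
  [3] add(Z, S^4(Z))
  [4] S^4(Z)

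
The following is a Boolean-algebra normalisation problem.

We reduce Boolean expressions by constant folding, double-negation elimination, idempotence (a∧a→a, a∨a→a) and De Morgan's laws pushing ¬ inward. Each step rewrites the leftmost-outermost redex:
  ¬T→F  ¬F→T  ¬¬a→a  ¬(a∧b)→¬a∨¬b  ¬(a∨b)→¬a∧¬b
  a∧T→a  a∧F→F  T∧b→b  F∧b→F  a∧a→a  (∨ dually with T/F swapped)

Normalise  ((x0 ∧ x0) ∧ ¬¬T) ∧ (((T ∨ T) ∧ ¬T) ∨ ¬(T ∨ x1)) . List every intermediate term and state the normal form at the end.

  start: ((x0 ∧ x0) ∧ ¬¬T) ∧ (((T ∨ T) ∧ ¬T) ∨ ¬(T ∨ x1))
  →1  (x0 ∧ ¬¬T) ∧ (((T ∨ T) ∧ ¬T) ∨ ¬(T ∨ x1))
  →2  (x0 ∧ T) ∧ (((T ∨ T) ∧ ¬T) ∨ ¬(T ∨ x1))
  →3  x0 ∧ (((T ∨ T) ∧ ¬T) ∨ ¬(T ∨ x1))
  →4  x0 ∧ ((T ∧ ¬T) ∨ ¬(T ∨ x1))
  →5  x0 ∧ (¬T ∨ ¬(T ∨ x1))
  →6  x0 ∧ (F ∨ ¬(T ∨ x1))
  →7  x0 ∧ ¬(T ∨ x1)
  →8  x0 ∧ (¬T ∧ ¬x1)
  →9  x0 ∧ (F ∧ ¬x1)
  →10  x0 ∧ F
  →11  F

Answer: normal form = F  (in 11 steps)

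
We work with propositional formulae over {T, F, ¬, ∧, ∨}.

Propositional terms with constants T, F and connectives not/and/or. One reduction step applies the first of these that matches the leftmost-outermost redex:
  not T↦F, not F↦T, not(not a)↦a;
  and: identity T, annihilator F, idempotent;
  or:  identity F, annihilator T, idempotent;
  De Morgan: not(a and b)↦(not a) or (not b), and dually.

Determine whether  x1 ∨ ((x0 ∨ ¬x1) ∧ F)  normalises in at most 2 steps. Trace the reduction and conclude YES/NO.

Answer: YES — reaches normal form x1 in 2 ≤ 2 steps

Working:
  start: x1 ∨ ((x0 ∨ ¬x1) ∧ F)
  [1] x1 ∨ F
  [2] x1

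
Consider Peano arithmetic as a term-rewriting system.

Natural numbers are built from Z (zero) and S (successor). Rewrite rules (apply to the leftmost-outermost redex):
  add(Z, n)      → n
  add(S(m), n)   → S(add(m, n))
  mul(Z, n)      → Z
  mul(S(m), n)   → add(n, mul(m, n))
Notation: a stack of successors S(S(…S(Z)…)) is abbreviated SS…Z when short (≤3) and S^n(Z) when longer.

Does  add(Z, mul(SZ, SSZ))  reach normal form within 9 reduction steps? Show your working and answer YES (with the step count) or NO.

Answer: YES — reaches normal form SSZ in 6 ≤ 9 steps

Derivation:
  start: add(Z, mul(SZ, SSZ))
  →1  mul(SZ, SSZ)
  →2  add(SSZ, mul(Z, SSZ))
  →3  S(add(SZ, mul(Z, SSZ)))
  →4  S(S(add(Z, mul(Z, SSZ))))
  →5  S(S(mul(Z, SSZ)))
  →6  SSZ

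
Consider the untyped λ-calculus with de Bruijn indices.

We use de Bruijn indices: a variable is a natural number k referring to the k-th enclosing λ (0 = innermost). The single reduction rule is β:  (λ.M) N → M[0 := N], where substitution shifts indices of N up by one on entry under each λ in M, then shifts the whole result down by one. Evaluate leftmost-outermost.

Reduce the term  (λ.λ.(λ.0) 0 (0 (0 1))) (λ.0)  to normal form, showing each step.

  start: (λ.λ.(λ.0) 0 (0 (0 1))) (λ.0)
  step 1: λ.(λ.0) 0 (0 (0 (λ.0)))
  step 2: λ.0 (0 (0 (λ.0)))

Answer: normal form = λ.0 (0 (0 (λ.0)))  (in 2 steps)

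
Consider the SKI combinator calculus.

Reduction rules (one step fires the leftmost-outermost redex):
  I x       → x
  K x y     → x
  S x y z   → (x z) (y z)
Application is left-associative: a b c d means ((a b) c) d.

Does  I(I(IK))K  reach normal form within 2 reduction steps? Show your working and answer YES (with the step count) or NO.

Answer: NO — after 2 steps the term is IKK, not yet normal

Reduction:
  start: I(I(IK))K
  →1  I(IK)K
  →2  IKK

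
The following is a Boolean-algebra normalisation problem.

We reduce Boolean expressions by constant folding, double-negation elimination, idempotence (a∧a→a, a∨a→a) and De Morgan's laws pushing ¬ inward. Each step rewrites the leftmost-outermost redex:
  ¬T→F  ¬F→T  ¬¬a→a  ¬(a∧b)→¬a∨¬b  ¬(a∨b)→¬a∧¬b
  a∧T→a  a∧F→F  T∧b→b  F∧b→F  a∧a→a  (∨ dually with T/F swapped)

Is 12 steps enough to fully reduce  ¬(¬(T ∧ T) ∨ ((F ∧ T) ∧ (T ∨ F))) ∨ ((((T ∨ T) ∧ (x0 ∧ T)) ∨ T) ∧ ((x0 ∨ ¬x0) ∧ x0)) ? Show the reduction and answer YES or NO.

Answer: YES — reaches normal form T in 10 ≤ 12 steps

Reduction:
  start: ¬(¬(T ∧ T) ∨ ((F ∧ T) ∧ (T ∨ F))) ∨ ((((T ∨ T) ∧ (x0 ∧ T)) ∨ T) ∧ ((x0 ∨ ¬x0) ∧ x0))
  [1] (¬¬(T ∧ T) ∧ ¬((F ∧ T) ∧ (T ∨ F))) ∨ ((((T ∨ T) ∧ (x0 ∧ T)) ∨ T) ∧ ((x0 ∨ ¬x0) ∧ x0))
  [2] ((T ∧ T) ∧ ¬((F ∧ T) ∧ (T ∨ F))) ∨ ((((T ∨ T) ∧ (x0 ∧ T)) ∨ T) ∧ ((x0 ∨ ¬x0) ∧ x0))
  [3] (T ∧ ¬((F ∧ T) ∧ (T ∨ F))) ∨ ((((T ∨ T) ∧ (x0 ∧ T)) ∨ T) ∧ ((x0 ∨ ¬x0) ∧ x0))
  [4] ¬((F ∧ T) ∧ (T ∨ F)) ∨ ((((T ∨ T) ∧ (x0 ∧ T)) ∨ T) ∧ ((x0 ∨ ¬x0) ∧ x0))
  [5] (¬(F ∧ T) ∨ ¬(T ∨ F)) ∨ ((((T ∨ T) ∧ (x0 ∧ T)) ∨ T) ∧ ((x0 ∨ ¬x0) ∧ x0))
  [6] ((¬F ∨ ¬T) ∨ ¬(T ∨ F)) ∨ ((((T ∨ T) ∧ (x0 ∧ T)) ∨ T) ∧ ((x0 ∨ ¬x0) ∧ x0))
  [7] ((T ∨ ¬T) ∨ ¬(T ∨ F)) ∨ ((((T ∨ T) ∧ (x0 ∧ T)) ∨ T) ∧ ((x0 ∨ ¬x0) ∧ x0))
  [8] (T ∨ ¬(T ∨ F)) ∨ ((((T ∨ T) ∧ (x0 ∧ T)) ∨ T) ∧ ((x0 ∨ ¬x0) ∧ x0))
  [9] T ∨ ((((T ∨ T) ∧ (x0 ∧ T)) ∨ T) ∧ ((x0 ∨ ¬x0) ∧ x0))
  [10] T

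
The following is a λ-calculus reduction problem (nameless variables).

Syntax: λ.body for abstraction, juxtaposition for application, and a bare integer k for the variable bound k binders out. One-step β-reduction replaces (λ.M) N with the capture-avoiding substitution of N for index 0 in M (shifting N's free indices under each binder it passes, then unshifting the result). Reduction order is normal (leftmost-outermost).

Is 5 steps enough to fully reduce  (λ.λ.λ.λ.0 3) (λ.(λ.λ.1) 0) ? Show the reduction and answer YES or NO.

Answer: YES — reaches normal form λ.λ.λ.0 (λ.λ.1) in 2 ≤ 5 steps

Derivation:
  start: (λ.λ.λ.λ.0 3) (λ.(λ.λ.1) 0)
  [1] λ.λ.λ.0 (λ.(λ.λ.1) 0)
  [2] λ.λ.λ.0 (λ.λ.1)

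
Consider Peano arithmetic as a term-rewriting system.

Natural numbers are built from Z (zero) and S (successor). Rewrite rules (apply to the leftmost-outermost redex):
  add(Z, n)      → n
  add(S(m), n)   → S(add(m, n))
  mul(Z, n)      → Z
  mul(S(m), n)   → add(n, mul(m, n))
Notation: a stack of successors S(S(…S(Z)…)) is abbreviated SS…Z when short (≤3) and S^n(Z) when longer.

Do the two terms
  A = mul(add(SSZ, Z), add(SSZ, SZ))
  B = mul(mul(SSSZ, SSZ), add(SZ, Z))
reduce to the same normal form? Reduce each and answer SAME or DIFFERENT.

Term A:
  start: mul(add(SSZ, Z), add(SSZ, SZ))
  [1] mul(S(add(SZ, Z)), add(SSZ, SZ))
  [2] add(add(SSZ, SZ), mul(add(SZ, Z), add(SSZ, SZ)))
  [3] add(S(add(SZ, SZ)), mul(add(SZ, Z), add(SSZ, SZ)))
  [4] S(add(add(SZ, SZ), mul(add(SZ, Z), add(SSZ, SZ))))
  [5] S(add(S(add(Z, SZ)), mul(add(SZ, Z), add(SSZ, SZ))))
  [6] S(S(add(add(Z, SZ), mul(add(SZ, Z), add(SSZ, SZ)))))
  [7] S(S(add(SZ, mul(add(SZ, Z), add(SSZ, SZ)))))
  [8] S(S(S(add(Z, mul(add(SZ, Z), add(SSZ, SZ))))))
  [9] S(S(S(mul(add(SZ, Z), add(SSZ, SZ)))))
  [10] S(S(S(mul(S(add(Z, Z)), add(SSZ, SZ)))))
  [11] S(S(S(add(add(SSZ, SZ), mul(add(Z, Z), add(SSZ, SZ))))))
  [12] S(S(S(add(S(add(SZ, SZ)), mul(add(Z, Z), add(SSZ, SZ))))))
  [13] S(S(S(S(add(add(SZ, SZ), mul(add(Z, Z), add(SSZ, SZ)))))))
  [14] S(S(S(S(add(S(add(Z, SZ)), mul(add(Z, Z), add(SSZ, SZ)))))))
  [15] S(S(S(S(S(add(add(Z, SZ), mul(add(Z, Z), add(SSZ, SZ))))))))
  [16] S(S(S(S(S(add(SZ, mul(add(Z, Z), add(SSZ, SZ))))))))
  [17] S(S(S(S(S(S(add(Z, mul(add(Z, Z), add(SSZ, SZ)))))))))
  [18] S(S(S(S(S(S(mul(add(Z, Z), add(SSZ, SZ))))))))
  [19] S(S(S(S(S(S(mul(Z, add(SSZ, SZ))))))))
  [20] S^6(Z)

Term B:
  start: mul(mul(SSSZ, SSZ), add(SZ, Z))
  [1] mul(add(SSZ, mul(SSZ, SSZ)), add(SZ, Z))
  [2] mul(S(add(SZ, mul(SSZ, SSZ))), add(SZ, Z))
  [3] add(add(SZ, Z), mul(add(SZ, mul(SSZ, SSZ)), add(SZ, Z)))
  [4] add(S(add(Z, Z)), mul(add(SZ, mul(SSZ, SSZ)), add(SZ, Z)))
  [5] S(add(add(Z, Z), mul(add(SZ, mul(SSZ, SSZ)), add(SZ, Z))))
  [6] S(add(Z, mul(add(SZ, mul(SSZ, SSZ)), add(SZ, Z))))
  [7] S(mul(add(SZ, mul(SSZ, SSZ)), add(SZ, Z)))
  [8] S(mul(S(add(Z, mul(SSZ, SSZ))), add(SZ, Z)))
  [9] S(add(add(SZ, Z), mul(add(Z, mul(SSZ, SSZ)), add(SZ, Z))))
  [10] S(add(S(add(Z, Z)), mul(add(Z, mul(SSZ, SSZ)), add(SZ, Z))))
  [11] S(S(add(add(Z, Z), mul(add(Z, mul(SSZ, SSZ)), add(SZ, Z)))))
  [12] S(S(add(Z, mul(add(Z, mul(SSZ, SSZ)), add(SZ, Z)))))
  [13] S(S(mul(add(Z, mul(SSZ, SSZ)), add(SZ, Z))))
  [14] S(S(mul(mul(SSZ, SSZ), add(SZ, Z))))
  [15] S(S(mul(add(SSZ, mul(SZ, SSZ)), add(SZ, Z))))
  [16] S(S(mul(S(add(SZ, mul(SZ, SSZ))), add(SZ, Z))))
  [17] S(S(add(add(SZ, Z), mul(add(SZ, mul(SZ, SSZ)), add(SZ, Z)))))
  [18] S(S(add(S(add(Z, Z)), mul(add(SZ, mul(SZ, SSZ)), add(SZ, Z)))))
  [19] S(S(S(add(add(Z, Z), mul(add(SZ, mul(SZ, SSZ)), add(SZ, Z))))))
  [20] S(S(S(add(Z, mul(add(SZ, mul(SZ, SSZ)), add(SZ, Z))))))
  [21] S(S(S(mul(add(SZ, mul(SZ, SSZ)), add(SZ, Z)))))
  [22] S(S(S(mul(S(add(Z, mul(SZ, SSZ))), add(SZ, Z)))))
  [23] S(S(S(add(add(SZ, Z), mul(add(Z, mul(SZ, SSZ)), add(SZ, Z))))))
  [24] S(S(S(add(S(add(Z, Z)), mul(add(Z, mul(SZ, SSZ)), add(SZ, Z))))))
  [25] S(S(S(S(add(add(Z, Z), mul(add(Z, mul(SZ, SSZ)), add(SZ, Z)))))))
  [26] S(S(S(S(add(Z, mul(add(Z, mul(SZ, SSZ)), add(SZ, Z)))))))
  [27] S(S(S(S(mul(add(Z, mul(SZ, SSZ)), add(SZ, Z))))))
  [28] S(S(S(S(mul(mul(SZ, SSZ), add(SZ, Z))))))
  [29] S(S(S(S(mul(add(SSZ, mul(Z, SSZ)), add(SZ, Z))))))
  [30] S(S(S(S(mul(S(add(SZ, mul(Z, SSZ))), add(SZ, Z))))))
  [31] S(S(S(S(add(add(SZ, Z), mul(add(SZ, mul(Z, SSZ)), add(SZ, Z)))))))
  [32] S(S(S(S(add(S(add(Z, Z)), mul(add(SZ, mul(Z, SSZ)), add(SZ, Z)))))))
  [33] S(S(S(S(S(add(add(Z, Z), mul(add(SZ, mul(Z, SSZ)), add(SZ, Z))))))))
  [34] S(S(S(S(S(add(Z, mul(add(SZ, mul(Z, SSZ)), add(SZ, Z))))))))
  [35] S(S(S(S(S(mul(add(SZ, mul(Z, SSZ)), add(SZ, Z)))))))
  [36] S(S(S(S(S(mul(S(add(Z, mul(Z, SSZ))), add(SZ, Z)))))))
  [37] S(S(S(S(S(add(add(SZ, Z), mul(add(Z, mul(Z, SSZ)), add(SZ, Z))))))))
  [38] S(S(S(S(S(add(S(add(Z, Z)), mul(add(Z, mul(Z, SSZ)), add(SZ, Z))))))))
  [39] S(S(S(S(S(S(add(add(Z, Z), mul(add(Z, mul(Z, SSZ)), add(SZ, Z)))))))))
  [40] S(S(S(S(S(S(add(Z, mul(add(Z, mul(Z, SSZ)), add(SZ, Z)))))))))
  [41] S(S(S(S(S(S(mul(add(Z, mul(Z, SSZ)), add(SZ, Z))))))))
  [42] S(S(S(S(S(S(mul(mul(Z, SSZ), add(SZ, Z))))))))
  [43] S(S(S(S(S(S(mul(Z, add(SZ, Z))))))))
  [44] S^6(Z)

Answer: SAME — A ⇓ S^6(Z), B ⇓ S^6(Z)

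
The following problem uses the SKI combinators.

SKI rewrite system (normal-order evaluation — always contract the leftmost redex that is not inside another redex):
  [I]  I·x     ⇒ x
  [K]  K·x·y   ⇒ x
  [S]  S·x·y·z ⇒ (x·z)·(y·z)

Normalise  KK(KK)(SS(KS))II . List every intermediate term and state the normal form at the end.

  start: KK(KK)(SS(KS))II
  →1  K(SS(KS))II
  →2  SS(KS)I
  →3  SI(KSI)
  →4  SIS

Answer: normal form = SIS  (in 4 steps)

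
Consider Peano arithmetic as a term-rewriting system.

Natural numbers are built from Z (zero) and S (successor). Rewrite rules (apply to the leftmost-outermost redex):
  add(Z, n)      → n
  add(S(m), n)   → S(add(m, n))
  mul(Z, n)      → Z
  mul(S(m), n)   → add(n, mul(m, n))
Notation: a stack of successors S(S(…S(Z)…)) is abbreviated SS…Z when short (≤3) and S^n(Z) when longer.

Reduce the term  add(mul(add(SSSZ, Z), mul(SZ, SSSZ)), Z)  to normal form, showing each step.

  start: add(mul(add(SSSZ, Z), mul(SZ, SSSZ)), Z)
  [1] add(mul(S(add(SSZ, Z)), mul(SZ, SSSZ)), Z)
  [2] add(add(mul(SZ, SSSZ), mul(add(SSZ, Z), mul(SZ, SSSZ))), Z)
  [3] add(add(add(SSSZ, mul(Z, SSSZ)), mul(add(SSZ, Z), mul(SZ, SSSZ))), Z)
  [4] add(add(S(add(SSZ, mul(Z, SSSZ))), mul(add(SSZ, Z), mul(SZ, SSSZ))), Z)
  [5] add(S(add(add(SSZ, mul(Z, SSSZ)), mul(add(SSZ, Z), mul(SZ, SSSZ)))), Z)
  [6] S(add(add(add(SSZ, mul(Z, SSSZ)), mul(add(SSZ, Z), mul(SZ, SSSZ))), Z))
  [7] S(add(add(S(add(SZ, mul(Z, SSSZ))), mul(add(SSZ, Z), mul(SZ, SSSZ))), Z))
  [8] S(add(S(add(add(SZ, mul(Z, SSSZ)), mul(add(SSZ, Z), mul(SZ, SSSZ)))), Z))
  [9] S(S(add(add(add(SZ, mul(Z, SSSZ)), mul(add(SSZ, Z), mul(SZ, SSSZ))), Z)))
  [10] S(S(add(add(S(add(Z, mul(Z, SSSZ))), mul(add(SSZ, Z), mul(SZ, SSSZ))), Z)))
  [11] S(S(add(S(add(add(Z, mul(Z, SSSZ)), mul(add(SSZ, Z), mul(SZ, SSSZ)))), Z)))
  [12] S(S(S(add(add(add(Z, mul(Z, SSSZ)), mul(add(SSZ, Z), mul(SZ, SSSZ))), Z))))
  [13] S(S(S(add(add(mul(Z, SSSZ), mul(add(SSZ, Z), mul(SZ, SSSZ))), Z))))
  [14] S(S(S(add(add(Z, mul(add(SSZ, Z), mul(SZ, SSSZ))), Z))))
  [15] S(S(S(add(mul(add(SSZ, Z), mul(SZ, SSSZ)), Z))))
  [16] S(S(S(add(mul(S(add(SZ, Z)), mul(SZ, SSSZ)), Z))))
  [17] S(S(S(add(add(mul(SZ, SSSZ), mul(add(SZ, Z), mul(SZ, SSSZ))), Z))))
  [18] S(S(S(add(add(add(SSSZ, mul(Z, SSSZ)), mul(add(SZ, Z), mul(SZ, SSSZ))), Z))))
  [19] S(S(S(add(add(S(add(SSZ, mul(Z, SSSZ))), mul(add(SZ, Z), mul(SZ, SSSZ))), Z))))
  [20] S(S(S(add(S(add(add(SSZ, mul(Z, SSSZ)), mul(add(SZ, Z), mul(SZ, SSSZ)))), Z))))
  [21] S(S(S(S(add(add(add(SSZ, mul(Z, SSSZ)), mul(add(SZ, Z), mul(SZ, SSSZ))), Z)))))
  [22] S(S(S(S(add(add(S(add(SZ, mul(Z, SSSZ))), mul(add(SZ, Z), mul(SZ, SSSZ))), Z)))))
  [23] S(S(S(S(add(S(add(add(SZ, mul(Z, SSSZ)), mul(add(SZ, Z), mul(SZ, SSSZ)))), Z)))))
  [24] S(S(S(S(S(add(add(add(SZ, mul(Z, SSSZ)), mul(add(SZ, Z), mul(SZ, SSSZ))), Z))))))
  [25] S(S(S(S(S(add(add(S(add(Z, mul(Z, SSSZ))), mul(add(SZ, Z), mul(SZ, SSSZ))), Z))))))
  [26] S(S(S(S(S(add(S(add(add(Z, mul(Z, SSSZ)), mul(add(SZ, Z), mul(SZ, SSSZ)))), Z))))))
  [27] S(S(S(S(S(S(add(add(add(Z, mul(Z, SSSZ)), mul(add(SZ, Z), mul(SZ, SSSZ))), Z)))))))
  [28] S(S(S(S(S(S(add(add(mul(Z, SSSZ), mul(add(SZ, Z), mul(SZ, SSSZ))), Z)))))))
  [29] S(S(S(S(S(S(add(add(Z, mul(add(SZ, Z), mul(SZ, SSSZ))), Z)))))))
  [30] S(S(S(S(S(S(add(mul(add(SZ, Z), mul(SZ, SSSZ)), Z)))))))
  [31] S(S(S(S(S(S(add(mul(S(add(Z, Z)), mul(SZ, SSSZ)), Z)))))))
  [32] S(S(S(S(S(S(add(add(mul(SZ, SSSZ), mul(add(Z, Z), mul(SZ, SSSZ))), Z)))))))
  [33] S(S(S(S(S(S(add(add(add(SSSZ, mul(Z, SSSZ)), mul(add(Z, Z), mul(SZ, SSSZ))), Z)))))))
  [34] S(S(S(S(S(S(add(add(S(add(SSZ, mul(Z, SSSZ))), mul(add(Z, Z), mul(SZ, SSSZ))), Z)))))))
  [35] S(S(S(S(S(S(add(S(add(add(SSZ, mul(Z, SSSZ)), mul(add(Z, Z), mul(SZ, SSSZ)))), Z)))))))
  [36] S(S(S(S(S(S(S(add(add(add(SSZ, mul(Z, SSSZ)), mul(add(Z, Z), mul(SZ, SSSZ))), Z))))))))
  [37] S(S(S(S(S(S(S(add(add(S(add(SZ, mul(Z, SSSZ))), mul(add(Z, Z), mul(SZ, SSSZ))), Z))))))))
  [38] S(S(S(S(S(S(S(add(S(add(add(SZ, mul(Z, SSSZ)), mul(add(Z, Z), mul(SZ, SSSZ)))), Z))))))))
  [39] S(S(S(S(S(S(S(S(add(add(add(SZ, mul(Z, SSSZ)), mul(add(Z, Z), mul(SZ, SSSZ))), Z)))))))))
  [40] S(S(S(S(S(S(S(S(add(add(S(add(Z, mul(Z, SSSZ))), mul(add(Z, Z), mul(SZ, SSSZ))), Z)))))))))
  [41] S(S(S(S(S(S(S(S(add(S(add(add(Z, mul(Z, SSSZ)), mul(add(Z, Z), mul(SZ, SSSZ)))), Z)))))))))
  [42] S(S(S(S(S(S(S(S(S(add(add(add(Z, mul(Z, SSSZ)), mul(add(Z, Z), mul(SZ, SSSZ))), Z))))))))))
  [43] S(S(S(S(S(S(S(S(S(add(add(mul(Z, SSSZ), mul(add(Z, Z), mul(SZ, SSSZ))), Z))))))))))
  [44] S(S(S(S(S(S(S(S(S(add(add(Z, mul(add(Z, Z), mul(SZ, SSSZ))), Z))))))))))
  [45] S(S(S(S(S(S(S(S(S(add(mul(add(Z, Z), mul(SZ, SSSZ)), Z))))))))))
  [46] S(S(S(S(S(S(S(S(S(add(mul(Z, mul(SZ, SSSZ)), Z))))))))))
  [47] S(S(S(S(S(S(S(S(S(add(Z, Z))))))))))
  [48] S^9(Z)

Answer: normal form = S^9(Z)  (in 48 steps)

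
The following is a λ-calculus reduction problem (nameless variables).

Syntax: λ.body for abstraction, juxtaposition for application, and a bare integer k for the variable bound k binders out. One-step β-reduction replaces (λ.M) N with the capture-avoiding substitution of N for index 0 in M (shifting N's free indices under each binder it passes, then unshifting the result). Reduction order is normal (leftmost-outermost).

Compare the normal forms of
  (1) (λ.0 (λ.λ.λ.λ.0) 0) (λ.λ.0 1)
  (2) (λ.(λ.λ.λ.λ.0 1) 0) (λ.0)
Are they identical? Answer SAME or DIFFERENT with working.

Term A:
  start: (λ.0 (λ.λ.λ.λ.0) 0) (λ.λ.0 1)
  step 1: (λ.λ.0 1) (λ.λ.λ.λ.0) (λ.λ.0 1)
  step 2: (λ.0 (λ.λ.λ.λ.0)) (λ.λ.0 1)
  step 3: (λ.λ.0 1) (λ.λ.λ.λ.0)
  step 4: λ.0 (λ.λ.λ.λ.0)

Term B:
  start: (λ.(λ.λ.λ.λ.0 1) 0) (λ.0)
  step 1: (λ.λ.λ.λ.0 1) (λ.0)
  step 2: λ.λ.λ.0 1

Answer: DIFFERENT — A ⇓ λ.0 (λ.λ.λ.λ.0), B ⇓ λ.λ.λ.0 1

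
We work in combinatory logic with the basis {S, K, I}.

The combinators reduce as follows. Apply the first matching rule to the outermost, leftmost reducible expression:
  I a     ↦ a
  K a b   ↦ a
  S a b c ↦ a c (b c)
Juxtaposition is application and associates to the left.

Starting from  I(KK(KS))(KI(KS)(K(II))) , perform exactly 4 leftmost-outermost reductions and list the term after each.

Answer: after 4 steps: K(K(II))

Reduction:
  start: I(KK(KS))(KI(KS)(K(II)))
  step 1: KK(KS)(KI(KS)(K(II)))
  step 2: K(KI(KS)(K(II)))
  step 3: K(I(K(II)))
  step 4: K(K(II))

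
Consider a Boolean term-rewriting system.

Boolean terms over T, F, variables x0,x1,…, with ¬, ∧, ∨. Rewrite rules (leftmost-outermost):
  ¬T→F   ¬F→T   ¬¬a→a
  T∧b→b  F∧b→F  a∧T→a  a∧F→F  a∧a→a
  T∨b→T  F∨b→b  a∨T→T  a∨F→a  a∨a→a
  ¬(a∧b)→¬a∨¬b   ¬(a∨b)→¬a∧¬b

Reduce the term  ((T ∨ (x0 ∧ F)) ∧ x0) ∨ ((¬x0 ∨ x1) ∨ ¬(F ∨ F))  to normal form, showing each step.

  start: ((T ∨ (x0 ∧ F)) ∧ x0) ∨ ((¬x0 ∨ x1) ∨ ¬(F ∨ F))
  →1  (T ∧ x0) ∨ ((¬x0 ∨ x1) ∨ ¬(F ∨ F))
  →2  x0 ∨ ((¬x0 ∨ x1) ∨ ¬(F ∨ F))
  →3  x0 ∨ ((¬x0 ∨ x1) ∨ (¬F ∧ ¬F))
  →4  x0 ∨ ((¬x0 ∨ x1) ∨ ¬F)
  →5  x0 ∨ ((¬x0 ∨ x1) ∨ T)
  →6  x0 ∨ T
  →7  T

Answer: normal form = T  (in 7 steps)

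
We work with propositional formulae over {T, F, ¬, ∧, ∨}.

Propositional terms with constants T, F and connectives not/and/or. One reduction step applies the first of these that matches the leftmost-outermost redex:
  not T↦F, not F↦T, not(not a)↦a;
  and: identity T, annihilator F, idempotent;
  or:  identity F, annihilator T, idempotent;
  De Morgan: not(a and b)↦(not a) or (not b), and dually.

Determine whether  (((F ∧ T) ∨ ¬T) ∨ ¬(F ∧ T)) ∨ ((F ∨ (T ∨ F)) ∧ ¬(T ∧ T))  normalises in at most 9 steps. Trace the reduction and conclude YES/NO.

Answer: YES — reaches normal form T in 8 ≤ 9 steps

Derivation:
  start: (((F ∧ T) ∨ ¬T) ∨ ¬(F ∧ T)) ∨ ((F ∨ (T ∨ F)) ∧ ¬(T ∧ T))
  step 1: ((F ∨ ¬T) ∨ ¬(F ∧ T)) ∨ ((F ∨ (T ∨ F)) ∧ ¬(T ∧ T))
  step 2: (¬T ∨ ¬(F ∧ T)) ∨ ((F ∨ (T ∨ F)) ∧ ¬(T ∧ T))
  step 3: (F ∨ ¬(F ∧ T)) ∨ ((F ∨ (T ∨ F)) ∧ ¬(T ∧ T))
  step 4: ¬(F ∧ T) ∨ ((F ∨ (T ∨ F)) ∧ ¬(T ∧ T))
  step 5: (¬F ∨ ¬T) ∨ ((F ∨ (T ∨ F)) ∧ ¬(T ∧ T))
  step 6: (T ∨ ¬T) ∨ ((F ∨ (T ∨ F)) ∧ ¬(T ∧ T))
  step 7: T ∨ ((F ∨ (T ∨ F)) ∧ ¬(T ∧ T))
  step 8: T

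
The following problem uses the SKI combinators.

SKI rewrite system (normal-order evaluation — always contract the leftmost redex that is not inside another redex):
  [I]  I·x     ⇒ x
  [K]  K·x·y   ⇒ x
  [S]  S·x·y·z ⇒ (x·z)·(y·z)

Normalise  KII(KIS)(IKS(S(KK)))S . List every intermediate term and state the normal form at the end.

Answer: normal form = SS  (in 6 steps)

Reduction:
  start: KII(KIS)(IKS(S(KK)))S
  →1  I(KIS)(IKS(S(KK)))S
  →2  KIS(IKS(S(KK)))S
  →3  I(IKS(S(KK)))S
  →4  IKS(S(KK))S
  →5  KS(S(KK))S
  →6  SS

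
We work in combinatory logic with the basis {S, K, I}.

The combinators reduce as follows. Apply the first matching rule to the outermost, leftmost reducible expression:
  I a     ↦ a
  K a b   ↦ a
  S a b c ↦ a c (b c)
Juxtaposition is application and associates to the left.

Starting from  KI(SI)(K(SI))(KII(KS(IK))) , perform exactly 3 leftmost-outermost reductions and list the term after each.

  start: KI(SI)(K(SI))(KII(KS(IK)))
  [1] I(K(SI))(KII(KS(IK)))
  [2] K(SI)(KII(KS(IK)))
  [3] SI

Answer: after 3 steps: SI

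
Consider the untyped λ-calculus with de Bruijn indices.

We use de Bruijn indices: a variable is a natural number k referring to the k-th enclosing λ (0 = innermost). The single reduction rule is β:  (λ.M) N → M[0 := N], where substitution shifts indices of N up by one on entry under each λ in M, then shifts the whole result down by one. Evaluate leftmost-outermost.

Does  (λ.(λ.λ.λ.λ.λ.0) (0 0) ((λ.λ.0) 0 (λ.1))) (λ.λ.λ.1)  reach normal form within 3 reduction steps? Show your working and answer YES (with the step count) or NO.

Answer: YES — reaches normal form λ.λ.λ.0 in 3 ≤ 3 steps

Working:
  start: (λ.(λ.λ.λ.λ.λ.0) (0 0) ((λ.λ.0) 0 (λ.1))) (λ.λ.λ.1)
  step 1: (λ.λ.λ.λ.λ.0) ((λ.λ.λ.1) (λ.λ.λ.1)) ((λ.λ.0) (λ.λ.λ.1) (λ.λ.λ.λ.1))
  step 2: (λ.λ.λ.λ.0) ((λ.λ.0) (λ.λ.λ.1) (λ.λ.λ.λ.1))
  step 3: λ.λ.λ.0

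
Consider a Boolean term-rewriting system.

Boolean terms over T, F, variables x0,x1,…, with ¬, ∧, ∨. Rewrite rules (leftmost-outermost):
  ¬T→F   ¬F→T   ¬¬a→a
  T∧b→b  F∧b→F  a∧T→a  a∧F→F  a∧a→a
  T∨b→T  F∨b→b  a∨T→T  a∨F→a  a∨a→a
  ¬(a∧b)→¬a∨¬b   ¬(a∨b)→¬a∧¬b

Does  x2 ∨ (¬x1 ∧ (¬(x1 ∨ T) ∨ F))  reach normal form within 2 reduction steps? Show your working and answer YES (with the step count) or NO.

Answer: NO — after 2 steps the term is x2 ∨ (¬x1 ∧ (¬x1 ∧ ¬T)), not yet normal

Derivation:
  start: x2 ∨ (¬x1 ∧ (¬(x1 ∨ T) ∨ F))
  step 1: x2 ∨ (¬x1 ∧ ¬(x1 ∨ T))
  step 2: x2 ∨ (¬x1 ∧ (¬x1 ∧ ¬T))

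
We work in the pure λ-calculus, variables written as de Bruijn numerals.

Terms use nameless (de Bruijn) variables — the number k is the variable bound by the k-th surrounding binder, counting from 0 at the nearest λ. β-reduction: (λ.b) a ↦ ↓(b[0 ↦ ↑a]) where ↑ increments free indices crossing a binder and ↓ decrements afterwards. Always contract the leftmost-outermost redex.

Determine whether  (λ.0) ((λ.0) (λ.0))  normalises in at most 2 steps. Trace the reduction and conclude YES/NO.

  start: (λ.0) ((λ.0) (λ.0))
  →1  (λ.0) (λ.0)
  →2  λ.0

Answer: YES — reaches normal form λ.0 in 2 ≤ 2 steps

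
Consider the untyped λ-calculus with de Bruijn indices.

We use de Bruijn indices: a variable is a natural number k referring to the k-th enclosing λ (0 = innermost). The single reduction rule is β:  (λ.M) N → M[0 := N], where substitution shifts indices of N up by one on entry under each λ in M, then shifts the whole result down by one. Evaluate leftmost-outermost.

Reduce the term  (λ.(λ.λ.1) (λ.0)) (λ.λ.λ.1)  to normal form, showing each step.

  start: (λ.(λ.λ.1) (λ.0)) (λ.λ.λ.1)
  [1] (λ.λ.1) (λ.0)
  [2] λ.λ.0

Answer: normal form = λ.λ.0  (in 2 steps)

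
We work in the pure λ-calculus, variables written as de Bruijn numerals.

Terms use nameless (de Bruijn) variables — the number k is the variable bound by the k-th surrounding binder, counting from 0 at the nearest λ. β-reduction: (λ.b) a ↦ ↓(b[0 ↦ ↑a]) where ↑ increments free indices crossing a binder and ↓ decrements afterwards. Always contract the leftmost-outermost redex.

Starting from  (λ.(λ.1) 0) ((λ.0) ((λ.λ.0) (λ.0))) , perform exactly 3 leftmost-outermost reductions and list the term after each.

  start: (λ.(λ.1) 0) ((λ.0) ((λ.λ.0) (λ.0)))
  →1  (λ.(λ.0) ((λ.λ.0) (λ.0))) ((λ.0) ((λ.λ.0) (λ.0)))
  →2  (λ.0) ((λ.λ.0) (λ.0))
  →3  (λ.λ.0) (λ.0)

Answer: after 3 steps: (λ.λ.0) (λ.0)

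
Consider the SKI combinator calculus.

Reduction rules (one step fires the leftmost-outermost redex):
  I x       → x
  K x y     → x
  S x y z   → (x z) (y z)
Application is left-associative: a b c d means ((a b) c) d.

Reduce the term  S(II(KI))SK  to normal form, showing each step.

  start: S(II(KI))SK
  step 1: II(KI)K(SK)
  step 2: I(KI)K(SK)
  step 3: KIK(SK)
  step 4: I(SK)
  step 5: SK

Answer: normal form = SK  (in 5 steps)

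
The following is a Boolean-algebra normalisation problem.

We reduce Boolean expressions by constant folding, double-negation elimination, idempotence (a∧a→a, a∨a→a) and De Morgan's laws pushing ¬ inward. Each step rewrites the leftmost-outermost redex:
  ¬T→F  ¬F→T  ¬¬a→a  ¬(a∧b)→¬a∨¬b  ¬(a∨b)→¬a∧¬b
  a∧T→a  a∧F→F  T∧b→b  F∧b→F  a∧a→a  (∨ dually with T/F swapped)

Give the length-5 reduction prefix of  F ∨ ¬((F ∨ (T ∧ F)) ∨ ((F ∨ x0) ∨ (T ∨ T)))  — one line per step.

Answer: after 5 steps: ¬(T ∧ F) ∧ ¬((F ∨ x0) ∨ (T ∨ T))

Derivation:
  start: F ∨ ¬((F ∨ (T ∧ F)) ∨ ((F ∨ x0) ∨ (T ∨ T)))
  step 1: ¬((F ∨ (T ∧ F)) ∨ ((F ∨ x0) ∨ (T ∨ T)))
  step 2: ¬(F ∨ (T ∧ F)) ∧ ¬((F ∨ x0) ∨ (T ∨ T))
  step 3: (¬F ∧ ¬(T ∧ F)) ∧ ¬((F ∨ x0) ∨ (T ∨ T))
  step 4: (T ∧ ¬(T ∧ F)) ∧ ¬((F ∨ x0) ∨ (T ∨ T))
  step 5: ¬(T ∧ F) ∧ ¬((F ∨ x0) ∨ (T ∨ T))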